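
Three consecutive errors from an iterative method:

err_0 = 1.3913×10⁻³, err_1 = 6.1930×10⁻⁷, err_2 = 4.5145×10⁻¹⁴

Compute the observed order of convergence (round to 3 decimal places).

p ≈ ln(err_2/err_1) / ln(err_1/err_0)
  = ln(4.5145×10⁻¹⁴/6.1930×10⁻⁷) / ln(6.1930×10⁻⁷/1.3913×10⁻³)
  = ln(7.28968e-08) / ln(0.000445123)
  = -16.434221 / -7.717160 ≈ 2.129569

2.130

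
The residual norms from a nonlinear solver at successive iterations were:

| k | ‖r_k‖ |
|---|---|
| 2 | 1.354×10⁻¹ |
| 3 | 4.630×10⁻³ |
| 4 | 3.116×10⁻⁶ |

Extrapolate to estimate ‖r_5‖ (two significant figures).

4.3e-13

First estimate the order: p ≈ ln(‖r_4‖/‖r_3‖) / ln(‖r_3‖/‖r_2‖) = ln(3.116×10⁻⁶/4.630×10⁻³)/ln(4.630×10⁻³/1.354×10⁻¹) = ln(0.000673002)/ln(0.034195) ≈ 2.1636.
Then ‖r_5‖ ≈ ‖r_4‖·(‖r_4‖/‖r_3‖)^p = 3.116×10⁻⁶·(0.000673002)^2.1636 = 3.116×10⁻⁶·1.37119e-07 ≈ 4.273e-13.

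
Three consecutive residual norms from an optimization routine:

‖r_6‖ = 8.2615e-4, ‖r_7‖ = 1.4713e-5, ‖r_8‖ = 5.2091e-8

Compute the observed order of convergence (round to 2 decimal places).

1.40

p ≈ ln(‖r_8‖/‖r_7‖) / ln(‖r_7‖/‖r_6‖)
  = ln(5.2091e-8/1.4713e-5) / ln(1.4713e-5/8.2615e-4)
  = ln(0.00354047) / ln(0.0178091)
  = -5.64350 / -4.02805 ≈ 1.40105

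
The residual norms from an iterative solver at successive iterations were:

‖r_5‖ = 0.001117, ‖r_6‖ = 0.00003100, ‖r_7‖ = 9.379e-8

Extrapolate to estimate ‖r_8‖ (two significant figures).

First estimate the order: p ≈ ln(‖r_7‖/‖r_6‖) / ln(‖r_6‖/‖r_5‖) = ln(9.379e-8/0.00003100)/ln(0.00003100/0.001117) = ln(0.00302548)/ln(0.0277529) ≈ 1.6183.
Then ‖r_8‖ ≈ ‖r_7‖·(‖r_7‖/‖r_6‖)^p = 9.379e-8·(0.00302548)^1.6183 = 9.379e-8·8.37856e-05 ≈ 7.858e-12.

7.9e-12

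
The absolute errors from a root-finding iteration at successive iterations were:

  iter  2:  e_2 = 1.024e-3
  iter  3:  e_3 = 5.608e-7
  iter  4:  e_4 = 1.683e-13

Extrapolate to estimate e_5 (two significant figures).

1.5e-26

First estimate the order: p ≈ ln(e_4/e_3) / ln(e_3/e_2) = ln(1.683e-13/5.608e-7)/ln(5.608e-7/1.024e-3) = ln(3.00107e-07)/ln(0.000547656) ≈ 1.9999.
Then e_5 ≈ e_4·(e_4/e_3)^p = 1.683e-13·(3.00107e-07)^1.9999 = 1.683e-13·9.01996e-14 ≈ 1.518e-26.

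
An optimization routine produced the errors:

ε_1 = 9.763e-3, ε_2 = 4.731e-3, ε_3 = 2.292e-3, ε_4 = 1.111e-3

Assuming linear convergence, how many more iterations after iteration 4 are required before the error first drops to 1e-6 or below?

Rate ρ ≈ ε_4/ε_3 = 1.111e-3/2.292e-3 = 0.4847.
After j more steps, ε_{4+j} ≈ 1.111e-3·ρ^j; need ρ^j ≤ 1e-6/1.111e-3 = 0.00090009.
j ≥ ln(0.00090009)/ln(0.4847) = -7.0130/-0.72423 = 9.683.
So 10 more iterations are needed.

10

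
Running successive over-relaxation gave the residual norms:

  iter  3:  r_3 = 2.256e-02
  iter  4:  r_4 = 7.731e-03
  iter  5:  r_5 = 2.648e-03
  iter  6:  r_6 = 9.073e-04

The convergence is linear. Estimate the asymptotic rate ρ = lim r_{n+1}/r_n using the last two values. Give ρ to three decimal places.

0.343

ρ ≈ r_6/r_5 = 9.073e-04/2.648e-03 = 0.34264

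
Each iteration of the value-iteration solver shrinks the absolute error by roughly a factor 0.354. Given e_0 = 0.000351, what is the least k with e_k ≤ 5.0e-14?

22

After k steps, e_k ≈ 0.000351·0.354^k.
Need 0.354^k ≤ 5.0e-14/0.000351 = 1.4245e-10.
k ≥ ln(1.4245e-10)/ln(0.354) = -22.6720/-1.03846 = 21.832.
Smallest integer k = 22.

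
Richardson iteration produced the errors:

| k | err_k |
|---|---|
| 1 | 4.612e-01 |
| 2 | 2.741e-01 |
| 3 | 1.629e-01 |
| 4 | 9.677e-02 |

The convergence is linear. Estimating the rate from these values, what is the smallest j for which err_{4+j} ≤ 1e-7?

Rate ρ ≈ err_4/err_3 = 9.677e-02/1.629e-01 = 0.5940.
After j more steps, err_{4+j} ≈ 9.677e-02·ρ^j; need ρ^j ≤ 1e-7/9.677e-02 = 1.03338e-06.
j ≥ ln(1.03338e-06)/ln(0.5940) = -13.7827/-0.52088 = 26.460.
So 27 more iterations are needed.

27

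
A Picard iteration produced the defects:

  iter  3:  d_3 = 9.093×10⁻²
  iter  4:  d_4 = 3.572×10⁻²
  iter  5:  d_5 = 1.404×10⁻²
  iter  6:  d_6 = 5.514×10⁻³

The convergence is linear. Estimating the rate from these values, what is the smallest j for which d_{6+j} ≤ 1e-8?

Rate ρ ≈ d_6/d_5 = 5.514×10⁻³/1.404×10⁻² = 0.3927.
After j more steps, d_{6+j} ≈ 5.514×10⁻³·ρ^j; need ρ^j ≤ 1e-8/5.514×10⁻³ = 1.81357e-06.
j ≥ ln(1.81357e-06)/ln(0.3927) = -13.2202/-0.93471 = 14.144.
So 15 more iterations are needed.

15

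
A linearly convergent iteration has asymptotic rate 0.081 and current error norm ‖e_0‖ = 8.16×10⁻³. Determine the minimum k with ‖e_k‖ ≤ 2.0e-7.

5

After k steps, ‖e_k‖ ≈ 8.16×10⁻³·0.081^k.
Need 0.081^k ≤ 2.0e-7/8.16×10⁻³ = 2.45098e-05.
k ≥ ln(2.45098e-05)/ln(0.081) = -10.6164/-2.51331 = 4.224.
Smallest integer k = 5.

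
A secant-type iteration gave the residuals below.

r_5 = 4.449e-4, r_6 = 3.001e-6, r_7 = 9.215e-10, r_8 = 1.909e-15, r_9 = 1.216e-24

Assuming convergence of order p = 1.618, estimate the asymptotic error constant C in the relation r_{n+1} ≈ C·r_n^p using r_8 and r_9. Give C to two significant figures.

C ≈ r_9 / r_8^1.618
  = 1.216e-24 / (1.909e-15)^1.618
  = 1.216e-24 / 1.52878e-24 ≈ 0.79541

0.80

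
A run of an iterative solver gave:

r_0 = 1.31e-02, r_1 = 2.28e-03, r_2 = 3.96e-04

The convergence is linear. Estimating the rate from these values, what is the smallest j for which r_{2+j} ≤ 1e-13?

Rate ρ ≈ r_2/r_1 = 3.96e-04/2.28e-03 = 0.1737.
After j more steps, r_{2+j} ≈ 3.96e-04·ρ^j; need ρ^j ≤ 1e-13/3.96e-04 = 2.52525e-10.
j ≥ ln(2.52525e-10)/ln(0.1737) = -22.0995/-1.75043 = 12.625.
So 13 more iterations are needed.

13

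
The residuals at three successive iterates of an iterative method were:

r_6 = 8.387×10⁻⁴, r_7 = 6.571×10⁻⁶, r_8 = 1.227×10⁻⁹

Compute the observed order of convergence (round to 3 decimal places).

1.771

p ≈ ln(r_8/r_7) / ln(r_7/r_6)
  = ln(1.227×10⁻⁹/6.571×10⁻⁶) / ln(6.571×10⁻⁶/8.387×10⁻⁴)
  = ln(0.00018673) / ln(0.00783474)
  = -8.585847 / -4.849188 ≈ 1.770574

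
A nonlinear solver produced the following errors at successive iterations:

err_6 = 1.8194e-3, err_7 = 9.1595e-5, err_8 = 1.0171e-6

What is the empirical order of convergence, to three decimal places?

1.506

p ≈ ln(err_8/err_7) / ln(err_7/err_6)
  = ln(1.0171e-6/9.1595e-5) / ln(9.1595e-5/1.8194e-3)
  = ln(0.0111043) / ln(0.0503435)
  = -4.500423 / -2.988886 ≈ 1.505719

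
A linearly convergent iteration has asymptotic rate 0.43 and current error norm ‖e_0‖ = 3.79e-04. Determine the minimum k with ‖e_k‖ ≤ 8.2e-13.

24

After k steps, ‖e_k‖ ≈ 3.79e-04·0.43^k.
Need 0.43^k ≤ 8.2e-13/3.79e-04 = 2.16359e-09.
k ≥ ln(2.16359e-09)/ln(0.43) = -19.9515/-0.84397 = 23.640.
Smallest integer k = 24.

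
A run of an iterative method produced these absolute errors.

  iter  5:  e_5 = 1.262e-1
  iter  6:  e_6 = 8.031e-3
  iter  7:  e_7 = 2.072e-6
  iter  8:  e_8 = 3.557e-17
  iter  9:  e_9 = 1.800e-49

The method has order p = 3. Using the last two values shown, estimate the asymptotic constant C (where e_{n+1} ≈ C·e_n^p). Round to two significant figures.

4.0

C ≈ e_9 / e_8^3
  = 1.800e-49 / (3.557e-17)^3
  = 1.800e-49 / 4.5004e-50 ≈ 3.9996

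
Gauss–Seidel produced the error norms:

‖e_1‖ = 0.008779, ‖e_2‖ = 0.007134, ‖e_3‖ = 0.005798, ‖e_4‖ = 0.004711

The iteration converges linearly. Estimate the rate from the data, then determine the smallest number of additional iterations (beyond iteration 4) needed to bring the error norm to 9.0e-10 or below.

75

Rate ρ ≈ ‖e_4‖/‖e_3‖ = 0.004711/0.005798 = 0.8125.
After j more steps, ‖e_{4+j}‖ ≈ 0.004711·ρ^j; need ρ^j ≤ 9.0e-10/0.004711 = 1.91042e-07.
j ≥ ln(1.91042e-07)/ln(0.8125) = -15.4708/-0.20764 = 74.508.
So 75 more iterations are needed.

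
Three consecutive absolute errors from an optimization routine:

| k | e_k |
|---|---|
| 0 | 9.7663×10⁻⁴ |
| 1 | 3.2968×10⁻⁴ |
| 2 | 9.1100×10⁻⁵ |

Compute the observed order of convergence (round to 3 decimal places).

1.184

p ≈ ln(e_2/e_1) / ln(e_1/e_0)
  = ln(9.1100×10⁻⁵/3.2968×10⁻⁴) / ln(3.2968×10⁻⁴/9.7663×10⁻⁴)
  = ln(0.276329) / ln(0.337569)
  = -1.286163 / -1.085985 ≈ 1.184329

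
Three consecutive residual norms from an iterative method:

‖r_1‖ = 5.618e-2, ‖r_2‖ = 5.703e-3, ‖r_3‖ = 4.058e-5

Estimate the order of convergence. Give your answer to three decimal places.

p ≈ ln(‖r_3‖/‖r_2‖) / ln(‖r_2‖/‖r_1‖)
  = ln(4.058e-5/5.703e-3) / ln(5.703e-3/5.618e-2)
  = ln(0.00711555) / ln(0.101513)
  = -4.945473 / -2.287568 ≈ 2.161891

2.162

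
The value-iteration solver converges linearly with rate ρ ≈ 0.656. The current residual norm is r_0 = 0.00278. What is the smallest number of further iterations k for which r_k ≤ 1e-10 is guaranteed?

After k steps, r_k ≈ 0.00278·0.656^k.
Need 0.656^k ≤ 1e-10/0.00278 = 3.59712e-08.
k ≥ ln(3.59712e-08)/ln(0.656) = -17.1405/-0.42159 = 40.657.
Smallest integer k = 41.

41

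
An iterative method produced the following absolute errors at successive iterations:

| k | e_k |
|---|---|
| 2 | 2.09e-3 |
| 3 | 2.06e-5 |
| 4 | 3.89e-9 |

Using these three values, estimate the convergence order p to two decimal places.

1.86

p ≈ ln(e_4/e_3) / ln(e_3/e_2)
  = ln(3.89e-9/2.06e-5) / ln(2.06e-5/2.09e-3)
  = ln(0.000188835) / ln(0.00985646)
  = -8.57464 / -4.61963 ≈ 1.85613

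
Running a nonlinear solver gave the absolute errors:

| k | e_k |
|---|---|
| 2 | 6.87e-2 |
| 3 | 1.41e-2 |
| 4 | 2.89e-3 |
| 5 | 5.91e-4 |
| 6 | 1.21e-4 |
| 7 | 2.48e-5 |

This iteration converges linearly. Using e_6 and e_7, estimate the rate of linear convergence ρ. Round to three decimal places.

ρ ≈ e_7/e_6 = 2.48e-5/1.21e-4 = 0.20496

0.205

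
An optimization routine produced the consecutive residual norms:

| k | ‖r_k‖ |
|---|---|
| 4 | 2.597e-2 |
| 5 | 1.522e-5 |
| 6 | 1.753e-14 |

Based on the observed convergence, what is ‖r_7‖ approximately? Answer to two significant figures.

First estimate the order: p ≈ ln(‖r_6‖/‖r_5‖) / ln(‖r_5‖/‖r_4‖) = ln(1.753e-14/1.522e-5)/ln(1.522e-5/2.597e-2) = ln(1.15177e-09)/ln(0.000586061) ≈ 2.7656.
Then ‖r_7‖ ≈ ‖r_6‖·(‖r_6‖/‖r_5‖)^p = 1.753e-14·(1.15177e-09)^2.7656 = 1.753e-14·1.90245e-25 ≈ 3.335e-39.

3.3e-39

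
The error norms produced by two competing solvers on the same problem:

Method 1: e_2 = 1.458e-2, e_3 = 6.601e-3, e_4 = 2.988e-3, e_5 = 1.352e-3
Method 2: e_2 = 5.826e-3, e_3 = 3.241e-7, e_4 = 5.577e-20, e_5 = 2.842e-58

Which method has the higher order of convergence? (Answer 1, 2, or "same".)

2

Method 1: p ≈ ln(1.352e-3/2.988e-3)/ln(2.988e-3/6.601e-3) ≈ 1.00.
Method 2: p ≈ ln(2.842e-58/5.577e-20)/ln(5.577e-20/3.241e-7) ≈ 3.00.
Method 2 has the higher order (≈3.0 vs ≈1.0).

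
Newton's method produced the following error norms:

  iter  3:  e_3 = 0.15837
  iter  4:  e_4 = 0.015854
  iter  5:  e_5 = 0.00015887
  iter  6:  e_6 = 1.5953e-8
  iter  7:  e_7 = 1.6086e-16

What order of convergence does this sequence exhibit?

Consecutive ratios: e_7/e_6 = 1.6086e-16/1.5953e-8 = 1.00834e-08, e_6/e_5 = 1.5953e-8/0.00015887 = 0.000100415.
p ≈ ln(1.00834e-08)/ln(0.000100415) = -18.4124/-9.2062 ≈ 2.00.
So the convergence is quadratic (order 2).

2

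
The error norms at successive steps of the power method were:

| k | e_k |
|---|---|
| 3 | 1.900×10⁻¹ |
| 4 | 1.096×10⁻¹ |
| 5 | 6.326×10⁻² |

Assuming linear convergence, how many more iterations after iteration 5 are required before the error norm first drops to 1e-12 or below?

Rate ρ ≈ e_5/e_4 = 6.326×10⁻²/1.096×10⁻¹ = 0.5772.
After j more steps, e_{5+j} ≈ 6.326×10⁻²·ρ^j; need ρ^j ≤ 1e-12/6.326×10⁻² = 1.58078e-11.
j ≥ ln(1.58078e-11)/ln(0.5772) = -24.8705/-0.54957 = 45.254.
So 46 more iterations are needed.

46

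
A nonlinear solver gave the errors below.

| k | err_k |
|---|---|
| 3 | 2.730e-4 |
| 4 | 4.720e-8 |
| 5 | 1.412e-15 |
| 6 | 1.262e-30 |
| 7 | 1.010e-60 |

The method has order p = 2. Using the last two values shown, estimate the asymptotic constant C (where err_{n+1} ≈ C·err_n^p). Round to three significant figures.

0.634

C ≈ err_7 / err_6^2
  = 1.010e-60 / (1.262e-30)^2
  = 1.010e-60 / 1.59264e-60 ≈ 0.63417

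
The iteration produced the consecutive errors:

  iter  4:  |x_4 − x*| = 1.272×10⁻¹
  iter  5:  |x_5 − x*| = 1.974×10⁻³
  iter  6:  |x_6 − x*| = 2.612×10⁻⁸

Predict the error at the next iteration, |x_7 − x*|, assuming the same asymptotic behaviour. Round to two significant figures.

First estimate the order: p ≈ ln(|x_6 − x*|/|x_5 − x*|) / ln(|x_5 − x*|/|x_4 − x*|) = ln(2.612×10⁻⁸/1.974×10⁻³)/ln(1.974×10⁻³/1.272×10⁻¹) = ln(1.3232e-05)/ln(0.0155189) ≈ 2.6965.
Then |x_7 − x*| ≈ |x_6 − x*|·(|x_6 − x*|/|x_5 − x*|)^p = 2.612×10⁻⁸·(1.3232e-05)^2.6965 = 2.612×10⁻⁸·7.00589e-14 ≈ 1.83e-21.

1.8e-21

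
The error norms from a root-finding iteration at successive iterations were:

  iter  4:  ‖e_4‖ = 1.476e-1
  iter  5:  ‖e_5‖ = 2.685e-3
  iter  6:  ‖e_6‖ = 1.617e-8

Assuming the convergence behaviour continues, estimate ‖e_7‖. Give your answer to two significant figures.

First estimate the order: p ≈ ln(‖e_6‖/‖e_5‖) / ln(‖e_5‖/‖e_4‖) = ln(1.617e-8/2.685e-3)/ln(2.685e-3/1.476e-1) = ln(6.02235e-06)/ln(0.0181911) ≈ 2.9999.
Then ‖e_7‖ ≈ ‖e_6‖·(‖e_6‖/‖e_5‖)^p = 1.617e-8·(6.02235e-06)^2.9999 = 1.617e-8·2.18686e-16 ≈ 3.536e-24.

3.5e-24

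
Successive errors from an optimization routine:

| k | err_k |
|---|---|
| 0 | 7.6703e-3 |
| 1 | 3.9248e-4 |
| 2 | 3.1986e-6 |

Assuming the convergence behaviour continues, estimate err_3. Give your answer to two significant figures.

1.3e-9

First estimate the order: p ≈ ln(err_2/err_1) / ln(err_1/err_0) = ln(3.1986e-6/3.9248e-4)/ln(3.9248e-4/7.6703e-3) = ln(0.00814971)/ln(0.0511688) ≈ 1.6180.
Then err_3 ≈ err_2·(err_2/err_1)^p = 3.1986e-6·(0.00814971)^1.6180 = 3.1986e-6·0.000417088 ≈ 1.334e-09.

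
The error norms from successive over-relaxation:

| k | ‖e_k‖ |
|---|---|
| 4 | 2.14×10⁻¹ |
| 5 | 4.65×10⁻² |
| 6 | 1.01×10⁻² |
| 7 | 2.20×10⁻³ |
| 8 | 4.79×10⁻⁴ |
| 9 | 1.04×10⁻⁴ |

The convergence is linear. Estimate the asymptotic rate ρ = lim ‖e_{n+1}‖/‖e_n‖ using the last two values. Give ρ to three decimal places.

ρ ≈ ‖e_9‖/‖e_8‖ = 1.04×10⁻⁴/4.79×10⁻⁴ = 0.21712

0.217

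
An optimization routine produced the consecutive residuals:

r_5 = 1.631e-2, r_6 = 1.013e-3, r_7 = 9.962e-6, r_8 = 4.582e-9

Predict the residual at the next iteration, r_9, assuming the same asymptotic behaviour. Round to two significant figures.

First estimate the order: p ≈ ln(r_8/r_7) / ln(r_7/r_6) = ln(4.582e-9/9.962e-6)/ln(9.962e-6/1.013e-3) = ln(0.000459948)/ln(0.00983416) ≈ 1.6626.
Then r_9 ≈ r_8·(r_8/r_7)^p = 4.582e-9·(0.000459948)^1.6626 = 4.582e-9·2.82761e-06 ≈ 1.296e-14.

1.3e-14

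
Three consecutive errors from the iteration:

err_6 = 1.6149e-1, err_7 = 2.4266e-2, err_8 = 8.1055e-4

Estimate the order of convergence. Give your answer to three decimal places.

1.793

p ≈ ln(err_8/err_7) / ln(err_7/err_6)
  = ln(8.1055e-4/2.4266e-2) / ln(2.4266e-2/1.6149e-1)
  = ln(0.0334027) / ln(0.150263)
  = -3.399119 / -1.895368 ≈ 1.793382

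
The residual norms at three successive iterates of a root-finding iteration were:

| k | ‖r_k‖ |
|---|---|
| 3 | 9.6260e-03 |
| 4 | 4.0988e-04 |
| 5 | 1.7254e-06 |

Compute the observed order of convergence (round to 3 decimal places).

p ≈ ln(‖r_5‖/‖r_4‖) / ln(‖r_4‖/‖r_3‖)
  = ln(1.7254e-06/4.0988e-04) / ln(4.0988e-04/9.6260e-03)
  = ln(0.00420952) / ln(0.0425805)
  = -5.470407 / -3.156359 ≈ 1.733138

1.733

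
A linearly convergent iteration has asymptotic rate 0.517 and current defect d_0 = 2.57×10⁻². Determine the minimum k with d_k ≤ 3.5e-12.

After k steps, d_k ≈ 2.57×10⁻²·0.517^k.
Need 0.517^k ≤ 3.5e-12/2.57×10⁻² = 1.36187e-10.
k ≥ ln(1.36187e-10)/ln(0.517) = -22.7170/-0.65971 = 34.435.
Smallest integer k = 35.

35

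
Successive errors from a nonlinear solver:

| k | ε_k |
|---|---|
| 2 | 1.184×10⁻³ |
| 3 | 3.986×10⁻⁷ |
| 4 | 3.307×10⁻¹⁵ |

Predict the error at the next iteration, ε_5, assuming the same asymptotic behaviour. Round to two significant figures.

5.2e-34

First estimate the order: p ≈ ln(ε_4/ε_3) / ln(ε_3/ε_2) = ln(3.307×10⁻¹⁵/3.986×10⁻⁷)/ln(3.986×10⁻⁷/1.184×10⁻³) = ln(8.29654e-09)/ln(0.000336655) ≈ 2.3270.
Then ε_5 ≈ ε_4·(ε_4/ε_3)^p = 3.307×10⁻¹⁵·(8.29654e-09)^2.3270 = 3.307×10⁻¹⁵·1.56774e-19 ≈ 5.185e-34.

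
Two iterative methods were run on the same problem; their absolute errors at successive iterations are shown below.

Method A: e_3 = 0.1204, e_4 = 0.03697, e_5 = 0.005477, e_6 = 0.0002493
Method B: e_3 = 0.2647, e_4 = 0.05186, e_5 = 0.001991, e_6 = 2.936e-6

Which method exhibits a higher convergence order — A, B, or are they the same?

Method A: p ≈ ln(0.0002493/0.005477)/ln(0.005477/0.03697) ≈ 1.62.
Method B: p ≈ ln(2.936e-6/0.001991)/ln(0.001991/0.05186) ≈ 2.00.
Method B has the higher order (≈2.0 vs ≈1.6).

B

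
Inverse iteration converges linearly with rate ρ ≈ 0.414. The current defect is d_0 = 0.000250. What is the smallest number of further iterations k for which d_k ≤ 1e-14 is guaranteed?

After k steps, d_k ≈ 0.000250·0.414^k.
Need 0.414^k ≤ 1e-14/0.000250 = 4e-11.
k ≥ ln(4e-11)/ln(0.414) = -23.9421/-0.88189 = 27.149.
Smallest integer k = 28.

28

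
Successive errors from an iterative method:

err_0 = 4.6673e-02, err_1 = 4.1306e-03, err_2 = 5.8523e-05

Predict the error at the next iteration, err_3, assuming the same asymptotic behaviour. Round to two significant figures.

First estimate the order: p ≈ ln(err_2/err_1) / ln(err_1/err_0) = ln(5.8523e-05/4.1306e-03)/ln(4.1306e-03/4.6673e-02) = ln(0.0141682)/ln(0.0885008) ≈ 1.7555.
Then err_3 ≈ err_2·(err_2/err_1)^p = 5.8523e-05·(0.0141682)^1.7555 = 5.8523e-05·0.000568372 ≈ 3.326e-08.

3.3e-8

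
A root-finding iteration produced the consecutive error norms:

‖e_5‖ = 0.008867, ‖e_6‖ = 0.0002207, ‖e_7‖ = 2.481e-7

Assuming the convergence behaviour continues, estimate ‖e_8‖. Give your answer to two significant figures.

First estimate the order: p ≈ ln(‖e_7‖/‖e_6‖) / ln(‖e_6‖/‖e_5‖) = ln(2.481e-7/0.0002207)/ln(0.0002207/0.008867) = ln(0.00112415)/ln(0.02489) ≈ 1.8387.
Then ‖e_8‖ ≈ ‖e_7‖·(‖e_7‖/‖e_6‖)^p = 2.481e-7·(0.00112415)^1.8387 = 2.481e-7·3.77877e-06 ≈ 9.375e-13.

9.4e-13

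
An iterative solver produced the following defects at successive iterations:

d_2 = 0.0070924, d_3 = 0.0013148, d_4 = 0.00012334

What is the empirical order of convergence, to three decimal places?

p ≈ ln(d_4/d_3) / ln(d_3/d_2)
  = ln(0.00012334/0.0013148) / ln(0.0013148/0.0070924)
  = ln(0.0938089) / ln(0.185382)
  = -2.366496 / -1.685337 ≈ 1.404168

1.404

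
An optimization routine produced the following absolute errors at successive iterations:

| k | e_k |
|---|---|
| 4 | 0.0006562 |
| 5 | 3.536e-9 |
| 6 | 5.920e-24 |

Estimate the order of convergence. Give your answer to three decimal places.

2.805

p ≈ ln(e_6/e_5) / ln(e_5/e_4)
  = ln(5.920e-24/3.536e-9) / ln(3.536e-9/0.0006562)
  = ln(1.67421e-15) / ln(5.3886e-06)
  = -34.023435 / -12.131225 ≈ 2.804617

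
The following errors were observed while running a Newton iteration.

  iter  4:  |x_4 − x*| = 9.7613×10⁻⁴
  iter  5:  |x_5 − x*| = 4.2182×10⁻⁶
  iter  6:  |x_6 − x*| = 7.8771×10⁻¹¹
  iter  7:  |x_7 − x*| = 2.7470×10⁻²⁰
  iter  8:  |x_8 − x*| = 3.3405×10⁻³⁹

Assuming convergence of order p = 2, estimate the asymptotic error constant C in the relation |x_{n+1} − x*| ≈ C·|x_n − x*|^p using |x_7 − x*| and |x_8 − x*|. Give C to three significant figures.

C ≈ |x_8 − x*| / |x_7 − x*|^2
  = 3.3405×10⁻³⁹ / (2.7470×10⁻²⁰)^2
  = 3.3405×10⁻³⁹ / 7.54601e-40 ≈ 4.4268

4.43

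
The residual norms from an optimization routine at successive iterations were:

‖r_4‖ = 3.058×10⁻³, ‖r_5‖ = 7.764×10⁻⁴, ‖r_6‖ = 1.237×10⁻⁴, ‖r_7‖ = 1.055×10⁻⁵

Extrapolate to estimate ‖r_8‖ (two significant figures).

First estimate the order: p ≈ ln(‖r_7‖/‖r_6‖) / ln(‖r_6‖/‖r_5‖) = ln(1.055×10⁻⁵/1.237×10⁻⁴)/ln(1.237×10⁻⁴/7.764×10⁻⁴) = ln(0.085287)/ln(0.159325) ≈ 1.3402.
Then ‖r_8‖ ≈ ‖r_7‖·(‖r_7‖/‖r_6‖)^p = 1.055×10⁻⁵·(0.085287)^1.3402 = 1.055×10⁻⁵·0.0369121 ≈ 3.894e-07.

3.9e-7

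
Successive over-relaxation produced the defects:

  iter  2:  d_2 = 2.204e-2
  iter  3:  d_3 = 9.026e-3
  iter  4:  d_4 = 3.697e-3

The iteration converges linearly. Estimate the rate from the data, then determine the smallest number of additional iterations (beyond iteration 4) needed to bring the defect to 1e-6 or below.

Rate ρ ≈ d_4/d_3 = 3.697e-3/9.026e-3 = 0.4096.
After j more steps, d_{4+j} ≈ 3.697e-3·ρ^j; need ρ^j ≤ 1e-6/3.697e-3 = 0.00027049.
j ≥ ln(0.00027049)/ln(0.4096) = -8.2153/-0.89257 = 9.204.
So 10 more iterations are needed.

10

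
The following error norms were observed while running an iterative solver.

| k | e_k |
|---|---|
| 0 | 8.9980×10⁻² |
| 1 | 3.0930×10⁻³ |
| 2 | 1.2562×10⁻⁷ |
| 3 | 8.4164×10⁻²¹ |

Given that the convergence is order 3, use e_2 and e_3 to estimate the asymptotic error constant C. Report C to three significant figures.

4.25

C ≈ e_3 / e_2^3
  = 8.4164×10⁻²¹ / (1.2562×10⁻⁷)^3
  = 8.4164×10⁻²¹ / 1.98233e-21 ≈ 4.2457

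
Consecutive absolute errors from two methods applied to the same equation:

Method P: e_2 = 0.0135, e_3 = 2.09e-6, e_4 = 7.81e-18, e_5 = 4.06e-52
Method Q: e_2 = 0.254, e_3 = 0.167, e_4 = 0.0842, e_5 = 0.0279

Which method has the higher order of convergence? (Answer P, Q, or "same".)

Method P: p ≈ ln(4.06e-52/7.81e-18)/ln(7.81e-18/2.09e-6) ≈ 3.00.
Method Q: p ≈ ln(0.0279/0.0842)/ln(0.0842/0.167) ≈ 1.61.
Method P has the higher order (≈3.0 vs ≈1.6).

P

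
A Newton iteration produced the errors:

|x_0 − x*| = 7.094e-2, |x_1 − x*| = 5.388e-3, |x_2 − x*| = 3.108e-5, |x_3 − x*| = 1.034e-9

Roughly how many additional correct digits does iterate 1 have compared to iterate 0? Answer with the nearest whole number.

1

Digits gained ≈ log₁₀(|x_0 − x*|/|x_1 − x*|) = log₁₀(7.094e-2/5.388e-3) = log₁₀(13.1663) ≈ 1.119.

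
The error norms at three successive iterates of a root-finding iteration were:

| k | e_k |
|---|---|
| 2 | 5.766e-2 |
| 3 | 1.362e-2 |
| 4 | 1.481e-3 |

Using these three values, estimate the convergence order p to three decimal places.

1.538

p ≈ ln(e_4/e_3) / ln(e_3/e_2)
  = ln(1.481e-3/1.362e-2) / ln(1.362e-2/5.766e-2)
  = ln(0.108737) / ln(0.236212)
  = -2.218823 / -1.443026 ≈ 1.537618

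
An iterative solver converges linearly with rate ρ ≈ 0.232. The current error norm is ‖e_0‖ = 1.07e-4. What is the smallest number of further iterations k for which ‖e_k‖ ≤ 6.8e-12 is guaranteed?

After k steps, ‖e_k‖ ≈ 1.07e-4·0.232^k.
Need 0.232^k ≤ 6.8e-12/1.07e-4 = 6.35514e-08.
k ≥ ln(6.35514e-08)/ln(0.232) = -16.5714/-1.46102 = 11.342.
Smallest integer k = 12.

12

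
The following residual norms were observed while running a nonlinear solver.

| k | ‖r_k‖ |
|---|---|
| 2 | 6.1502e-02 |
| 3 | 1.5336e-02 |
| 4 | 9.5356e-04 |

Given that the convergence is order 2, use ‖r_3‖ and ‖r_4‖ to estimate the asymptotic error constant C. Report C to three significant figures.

C ≈ ‖r_4‖ / ‖r_3‖^2
  = 9.5356e-04 / (1.5336e-02)^2
  = 9.5356e-04 / 0.000235193 ≈ 4.0544

4.05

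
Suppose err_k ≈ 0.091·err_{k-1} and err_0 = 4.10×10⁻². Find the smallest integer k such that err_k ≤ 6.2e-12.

After k steps, err_k ≈ 4.10×10⁻²·0.091^k.
Need 0.091^k ≤ 6.2e-12/4.10×10⁻² = 1.5122e-10.
k ≥ ln(1.5122e-10)/ln(0.091) = -22.6123/-2.39690 = 9.434.
Smallest integer k = 10.

10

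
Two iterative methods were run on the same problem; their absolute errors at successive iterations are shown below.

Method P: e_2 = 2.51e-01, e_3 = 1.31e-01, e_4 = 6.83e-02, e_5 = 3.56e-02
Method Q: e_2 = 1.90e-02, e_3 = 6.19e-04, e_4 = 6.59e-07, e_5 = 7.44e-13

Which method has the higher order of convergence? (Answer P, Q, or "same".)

Method P: p ≈ ln(3.56e-02/6.83e-02)/ln(6.83e-02/1.31e-01) ≈ 1.00.
Method Q: p ≈ ln(7.44e-13/6.59e-07)/ln(6.59e-07/6.19e-04) ≈ 2.00.
Method Q has the higher order (≈2.0 vs ≈1.0).

Q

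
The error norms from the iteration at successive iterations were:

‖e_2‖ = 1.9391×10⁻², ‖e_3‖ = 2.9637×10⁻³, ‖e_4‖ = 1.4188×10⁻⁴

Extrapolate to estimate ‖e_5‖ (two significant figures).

First estimate the order: p ≈ ln(‖e_4‖/‖e_3‖) / ln(‖e_3‖/‖e_2‖) = ln(1.4188×10⁻⁴/2.9637×10⁻³)/ln(2.9637×10⁻³/1.9391×10⁻²) = ln(0.0478726)/ln(0.152839) ≈ 1.6180.
Then ‖e_5‖ ≈ ‖e_4‖·(‖e_4‖/‖e_3‖)^p = 1.4188×10⁻⁴·(0.0478726)^1.6180 = 1.4188×10⁻⁴·0.0073178 ≈ 1.038e-06.

1.0e-6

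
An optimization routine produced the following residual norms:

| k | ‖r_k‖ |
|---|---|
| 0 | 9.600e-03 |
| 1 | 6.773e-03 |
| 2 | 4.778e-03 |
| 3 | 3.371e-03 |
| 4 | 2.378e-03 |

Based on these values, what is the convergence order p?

Consecutive ratios: ‖r_4‖/‖r_3‖ = 2.378e-03/3.371e-03 = 0.705429, ‖r_3‖/‖r_2‖ = 3.371e-03/4.778e-03 = 0.705525.
p ≈ ln(0.705429)/ln(0.705525) = -0.3489/-0.3488 ≈ 1.00.
So the convergence is linear (order 1).

1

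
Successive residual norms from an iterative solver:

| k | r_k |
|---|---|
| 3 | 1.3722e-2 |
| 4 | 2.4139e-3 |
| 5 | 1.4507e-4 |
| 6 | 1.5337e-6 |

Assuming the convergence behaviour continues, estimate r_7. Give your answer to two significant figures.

9.7e-10

First estimate the order: p ≈ ln(r_6/r_5) / ln(r_5/r_4) = ln(1.5337e-6/1.4507e-4)/ln(1.4507e-4/2.4139e-3) = ln(0.0105721)/ln(0.0600978) ≈ 1.6180.
Then r_7 ≈ r_6·(r_6/r_5)^p = 1.5337e-6·(0.0105721)^1.6180 = 1.5337e-6·0.000635467 ≈ 9.746e-10.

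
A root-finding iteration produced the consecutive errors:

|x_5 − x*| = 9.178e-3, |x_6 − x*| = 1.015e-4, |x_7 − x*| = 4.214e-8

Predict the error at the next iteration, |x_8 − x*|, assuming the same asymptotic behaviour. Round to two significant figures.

First estimate the order: p ≈ ln(|x_7 − x*|/|x_6 − x*|) / ln(|x_6 − x*|/|x_5 − x*|) = ln(4.214e-8/1.015e-4)/ln(1.015e-4/9.178e-3) = ln(0.000415172)/ln(0.0110591) ≈ 1.7287.
Then |x_8 − x*| ≈ |x_7 − x*|·(|x_7 − x*|/|x_6 − x*|)^p = 4.214e-8·(0.000415172)^1.7287 = 4.214e-8·1.42538e-06 ≈ 6.007e-14.

6.0e-14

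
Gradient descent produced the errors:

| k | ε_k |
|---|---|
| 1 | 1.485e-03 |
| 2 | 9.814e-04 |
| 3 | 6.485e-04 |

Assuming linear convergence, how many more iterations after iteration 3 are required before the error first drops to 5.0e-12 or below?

Rate ρ ≈ ε_3/ε_2 = 6.485e-04/9.814e-04 = 0.6608.
After j more steps, ε_{3+j} ≈ 6.485e-04·ρ^j; need ρ^j ≤ 5.0e-12/6.485e-04 = 7.7101e-09.
j ≥ ln(7.7101e-09)/ln(0.6608) = -18.6807/-0.41430 = 45.090.
So 46 more iterations are needed.

46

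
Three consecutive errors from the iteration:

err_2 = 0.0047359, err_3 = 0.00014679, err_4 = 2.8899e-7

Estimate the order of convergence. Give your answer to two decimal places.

1.79

p ≈ ln(err_4/err_3) / ln(err_3/err_2)
  = ln(2.8899e-7/0.00014679) / ln(0.00014679/0.0047359)
  = ln(0.00196873) / ln(0.0309952)
  = -6.23037 / -3.47392 ≈ 1.79347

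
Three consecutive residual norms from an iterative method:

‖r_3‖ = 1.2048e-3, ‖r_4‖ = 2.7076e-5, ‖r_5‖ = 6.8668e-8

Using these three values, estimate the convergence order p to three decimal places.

p ≈ ln(‖r_5‖/‖r_4‖) / ln(‖r_4‖/‖r_3‖)
  = ln(6.8668e-8/2.7076e-5) / ln(2.7076e-5/1.2048e-3)
  = ln(0.00253612) / ln(0.0224734)
  = -5.977120 / -3.795423 ≈ 1.574823

1.575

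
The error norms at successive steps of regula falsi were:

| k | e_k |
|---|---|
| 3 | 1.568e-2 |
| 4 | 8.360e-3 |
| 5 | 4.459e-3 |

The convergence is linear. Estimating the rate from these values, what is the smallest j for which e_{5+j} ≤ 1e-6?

14

Rate ρ ≈ e_5/e_4 = 4.459e-3/8.360e-3 = 0.5334.
After j more steps, e_{5+j} ≈ 4.459e-3·ρ^j; need ρ^j ≤ 1e-6/4.459e-3 = 0.000224266.
j ≥ ln(0.000224266)/ln(0.5334) = -8.4027/-0.62848 = 13.370.
So 14 more iterations are needed.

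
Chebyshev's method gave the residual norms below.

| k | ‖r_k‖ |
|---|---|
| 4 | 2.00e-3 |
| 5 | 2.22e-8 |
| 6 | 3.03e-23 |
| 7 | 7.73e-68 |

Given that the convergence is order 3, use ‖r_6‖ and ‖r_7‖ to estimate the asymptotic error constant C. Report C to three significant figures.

C ≈ ‖r_7‖ / ‖r_6‖^3
  = 7.73e-68 / (3.03e-23)^3
  = 7.73e-68 / 2.78181e-68 ≈ 2.7788

2.78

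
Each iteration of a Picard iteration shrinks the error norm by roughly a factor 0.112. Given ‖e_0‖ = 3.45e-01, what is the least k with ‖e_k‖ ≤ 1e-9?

9

After k steps, ‖e_k‖ ≈ 3.45e-01·0.112^k.
Need 0.112^k ≤ 1e-9/3.45e-01 = 2.89855e-09.
k ≥ ln(2.89855e-09)/ln(0.112) = -19.6591/-2.18926 = 8.980.
Smallest integer k = 9.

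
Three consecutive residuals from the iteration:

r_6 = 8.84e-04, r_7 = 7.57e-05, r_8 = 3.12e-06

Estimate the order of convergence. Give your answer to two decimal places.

p ≈ ln(r_8/r_7) / ln(r_7/r_6)
  = ln(3.12e-06/7.57e-05) / ln(7.57e-05/8.84e-04)
  = ln(0.0412153) / ln(0.0856335)
  = -3.18895 / -2.45768 ≈ 1.29754

1.30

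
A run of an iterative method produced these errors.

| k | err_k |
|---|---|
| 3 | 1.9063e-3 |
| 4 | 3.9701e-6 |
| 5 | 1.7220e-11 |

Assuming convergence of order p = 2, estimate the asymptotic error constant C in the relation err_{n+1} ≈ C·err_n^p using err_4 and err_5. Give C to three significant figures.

C ≈ err_5 / err_4^2
  = 1.7220e-11 / (3.9701e-6)^2
  = 1.7220e-11 / 1.57617e-11 ≈ 1.0925

1.09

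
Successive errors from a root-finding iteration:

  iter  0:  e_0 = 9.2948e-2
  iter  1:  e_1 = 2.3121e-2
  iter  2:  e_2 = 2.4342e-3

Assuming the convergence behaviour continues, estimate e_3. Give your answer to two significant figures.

First estimate the order: p ≈ ln(e_2/e_1) / ln(e_1/e_0) = ln(2.4342e-3/2.3121e-2)/ln(2.3121e-2/9.2948e-2) = ln(0.105281)/ln(0.248752) ≈ 1.6180.
Then e_3 ≈ e_2·(e_2/e_1)^p = 2.4342e-3·(0.105281)^1.6180 = 2.4342e-3·0.0261916 ≈ 6.376e-05.

6.4e-5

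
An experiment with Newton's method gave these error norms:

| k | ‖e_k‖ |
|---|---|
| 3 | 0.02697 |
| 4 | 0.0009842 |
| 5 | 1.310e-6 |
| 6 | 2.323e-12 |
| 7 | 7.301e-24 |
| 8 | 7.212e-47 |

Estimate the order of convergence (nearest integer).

2

Consecutive ratios: ‖e_8‖/‖e_7‖ = 7.212e-47/7.301e-24 = 9.8781e-24, ‖e_7‖/‖e_6‖ = 7.301e-24/2.323e-12 = 3.14292e-12.
p ≈ ln(9.8781e-24)/ln(3.14292e-12) = -52.9717/-26.4859 ≈ 2.00.
So the convergence is quadratic (order 2).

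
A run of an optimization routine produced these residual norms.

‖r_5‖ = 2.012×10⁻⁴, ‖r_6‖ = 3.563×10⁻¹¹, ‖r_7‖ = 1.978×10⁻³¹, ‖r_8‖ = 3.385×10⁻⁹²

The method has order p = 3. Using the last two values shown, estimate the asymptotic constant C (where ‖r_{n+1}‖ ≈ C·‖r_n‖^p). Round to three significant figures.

C ≈ ‖r_8‖ / ‖r_7‖^3
  = 3.385×10⁻⁹² / (1.978×10⁻³¹)^3
  = 3.385×10⁻⁹² / 7.73889e-93 ≈ 4.374

4.37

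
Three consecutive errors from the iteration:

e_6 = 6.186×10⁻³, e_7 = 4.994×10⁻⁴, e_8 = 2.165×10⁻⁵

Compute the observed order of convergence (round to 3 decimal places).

p ≈ ln(e_8/e_7) / ln(e_7/e_6)
  = ln(2.165×10⁻⁵/4.994×10⁻⁴) / ln(4.994×10⁻⁴/6.186×10⁻³)
  = ln(0.043352) / ln(0.0807307)
  = -3.138402 / -2.516636 ≈ 1.247062

1.247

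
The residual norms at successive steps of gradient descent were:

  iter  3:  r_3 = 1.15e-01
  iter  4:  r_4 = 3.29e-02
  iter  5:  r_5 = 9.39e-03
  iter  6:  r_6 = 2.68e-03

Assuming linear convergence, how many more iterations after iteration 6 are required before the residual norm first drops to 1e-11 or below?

Rate ρ ≈ r_6/r_5 = 2.68e-03/9.39e-03 = 0.2854.
After j more steps, r_{6+j} ≈ 2.68e-03·ρ^j; need ρ^j ≤ 1e-11/2.68e-03 = 3.73134e-09.
j ≥ ln(3.73134e-09)/ln(0.2854) = -19.4065/-1.25386 = 15.477.
So 16 more iterations are needed.

16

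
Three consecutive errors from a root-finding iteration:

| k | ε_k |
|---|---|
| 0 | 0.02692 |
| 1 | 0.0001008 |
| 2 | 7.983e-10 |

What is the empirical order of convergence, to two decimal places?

2.10

p ≈ ln(ε_2/ε_1) / ln(ε_1/ε_0)
  = ln(7.983e-10/0.0001008) / ln(0.0001008/0.02692)
  = ln(7.91964e-06) / ln(0.00374443)
  = -11.74616 / -5.58749 ≈ 2.10222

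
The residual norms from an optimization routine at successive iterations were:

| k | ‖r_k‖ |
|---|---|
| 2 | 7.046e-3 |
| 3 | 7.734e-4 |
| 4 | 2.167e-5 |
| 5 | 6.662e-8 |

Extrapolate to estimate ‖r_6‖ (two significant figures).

5.7e-12

First estimate the order: p ≈ ln(‖r_5‖/‖r_4‖) / ln(‖r_4‖/‖r_3‖) = ln(6.662e-8/2.167e-5)/ln(2.167e-5/7.734e-4) = ln(0.0030743)/ln(0.0280191) ≈ 1.6182.
Then ‖r_6‖ ≈ ‖r_5‖·(‖r_5‖/‖r_4‖)^p = 6.662e-8·(0.0030743)^1.6182 = 6.662e-8·8.60342e-05 ≈ 5.732e-12.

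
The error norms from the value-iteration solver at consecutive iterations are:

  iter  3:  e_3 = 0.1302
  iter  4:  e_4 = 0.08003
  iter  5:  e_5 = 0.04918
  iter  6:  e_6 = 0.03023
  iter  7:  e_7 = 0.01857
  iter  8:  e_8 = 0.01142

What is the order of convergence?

Consecutive ratios: e_8/e_7 = 0.01142/0.01857 = 0.61497, e_7/e_6 = 0.01857/0.03023 = 0.61429.
p ≈ ln(0.61497)/ln(0.61429) = -0.4862/-0.4873 ≈ 1.00.
So the convergence is linear (order 1).

1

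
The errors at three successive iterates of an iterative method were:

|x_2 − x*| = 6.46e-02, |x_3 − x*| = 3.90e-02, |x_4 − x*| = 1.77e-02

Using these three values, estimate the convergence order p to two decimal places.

p ≈ ln(|x_4 − x*|/|x_3 − x*|) / ln(|x_3 − x*|/|x_2 − x*|)
  = ln(1.77e-02/3.90e-02) / ln(3.90e-02/6.46e-02)
  = ln(0.453846) / ln(0.603715)
  = -0.79000 / -0.50465 ≈ 1.56544

1.57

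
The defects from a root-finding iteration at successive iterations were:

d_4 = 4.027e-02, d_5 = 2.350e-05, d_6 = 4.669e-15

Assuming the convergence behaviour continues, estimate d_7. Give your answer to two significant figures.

3.7e-44

First estimate the order: p ≈ ln(d_6/d_5) / ln(d_5/d_4) = ln(4.669e-15/2.350e-05)/ln(2.350e-05/4.027e-02) = ln(1.98681e-10)/ln(0.000583561) ≈ 3.0000.
Then d_7 ≈ d_6·(d_6/d_5)^p = 4.669e-15·(1.98681e-10)^3.0000 = 4.669e-15·7.84276e-30 ≈ 3.662e-44.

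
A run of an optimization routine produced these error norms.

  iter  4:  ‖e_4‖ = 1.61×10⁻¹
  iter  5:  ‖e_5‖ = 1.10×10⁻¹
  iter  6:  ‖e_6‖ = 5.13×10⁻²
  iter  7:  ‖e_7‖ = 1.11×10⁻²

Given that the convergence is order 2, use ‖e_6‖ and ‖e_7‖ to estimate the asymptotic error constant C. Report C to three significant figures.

C ≈ ‖e_7‖ / ‖e_6‖^2
  = 1.11×10⁻² / (5.13×10⁻²)^2
  = 1.11×10⁻² / 0.00263169 ≈ 4.2178

4.22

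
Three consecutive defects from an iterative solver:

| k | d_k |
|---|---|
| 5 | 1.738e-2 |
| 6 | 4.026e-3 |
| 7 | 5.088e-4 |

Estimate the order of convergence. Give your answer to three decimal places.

p ≈ ln(d_7/d_6) / ln(d_6/d_5)
  = ln(5.088e-4/4.026e-3) / ln(4.026e-3/1.738e-2)
  = ln(0.126379) / ln(0.231646)
  = -2.068470 / -1.462545 ≈ 1.414295

1.414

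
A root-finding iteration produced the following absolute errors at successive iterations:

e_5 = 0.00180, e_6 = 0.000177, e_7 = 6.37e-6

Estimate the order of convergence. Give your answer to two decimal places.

p ≈ ln(e_7/e_6) / ln(e_6/e_5)
  = ln(6.37e-6/0.000177) / ln(0.000177/0.00180)
  = ln(0.0359887) / ln(0.0983333)
  = -3.32455 / -2.31939 ≈ 1.43337

1.43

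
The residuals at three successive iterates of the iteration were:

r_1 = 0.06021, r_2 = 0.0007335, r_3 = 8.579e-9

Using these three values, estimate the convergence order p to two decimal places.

2.58

p ≈ ln(r_3/r_2) / ln(r_2/r_1)
  = ln(8.579e-9/0.0007335) / ln(0.0007335/0.06021)
  = ln(1.1696e-05) / ln(0.0121824)
  = -11.35626 / -4.40776 ≈ 2.57642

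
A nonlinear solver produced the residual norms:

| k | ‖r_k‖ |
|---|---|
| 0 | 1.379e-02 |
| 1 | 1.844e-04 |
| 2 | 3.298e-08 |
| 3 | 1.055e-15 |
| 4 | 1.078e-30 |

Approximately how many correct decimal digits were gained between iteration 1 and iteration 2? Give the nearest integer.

4

Digits gained ≈ log₁₀(‖r_1‖/‖r_2‖) = log₁₀(1.844e-04/3.298e-08) = log₁₀(5591.27) ≈ 3.748.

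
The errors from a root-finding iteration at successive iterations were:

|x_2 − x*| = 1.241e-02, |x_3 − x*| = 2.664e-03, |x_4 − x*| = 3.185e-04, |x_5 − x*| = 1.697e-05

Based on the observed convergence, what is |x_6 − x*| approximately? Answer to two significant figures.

First estimate the order: p ≈ ln(|x_5 − x*|/|x_4 − x*|) / ln(|x_4 − x*|/|x_3 − x*|) = ln(1.697e-05/3.185e-04)/ln(3.185e-04/2.664e-03) = ln(0.053281)/ln(0.119557) ≈ 1.3805.
Then |x_6 − x*| ≈ |x_5 − x*|·(|x_5 − x*|/|x_4 − x*|)^p = 1.697e-05·(0.053281)^1.3805 = 1.697e-05·0.0174596 ≈ 2.963e-07.

3.0e-7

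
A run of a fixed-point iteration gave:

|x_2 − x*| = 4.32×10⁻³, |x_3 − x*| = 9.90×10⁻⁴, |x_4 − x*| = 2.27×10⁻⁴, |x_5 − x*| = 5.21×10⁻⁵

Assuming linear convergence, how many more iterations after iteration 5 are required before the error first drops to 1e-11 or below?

11

Rate ρ ≈ |x_5 − x*|/|x_4 − x*| = 5.21×10⁻⁵/2.27×10⁻⁴ = 0.2295.
After j more steps, |x_{5+j} − x*| ≈ 5.21×10⁻⁵·ρ^j; need ρ^j ≤ 1e-11/5.21×10⁻⁵ = 1.91939e-07.
j ≥ ln(1.91939e-07)/ln(0.2295) = -15.4661/-1.47185 = 10.508.
So 11 more iterations are needed.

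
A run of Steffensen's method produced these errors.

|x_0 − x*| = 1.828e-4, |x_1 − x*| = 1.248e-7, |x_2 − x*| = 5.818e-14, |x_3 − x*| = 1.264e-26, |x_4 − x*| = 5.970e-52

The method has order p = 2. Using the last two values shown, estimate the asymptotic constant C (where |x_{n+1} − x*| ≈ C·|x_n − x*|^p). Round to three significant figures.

C ≈ |x_4 − x*| / |x_3 − x*|^2
  = 5.970e-52 / (1.264e-26)^2
  = 5.970e-52 / 1.5977e-52 ≈ 3.7366

3.74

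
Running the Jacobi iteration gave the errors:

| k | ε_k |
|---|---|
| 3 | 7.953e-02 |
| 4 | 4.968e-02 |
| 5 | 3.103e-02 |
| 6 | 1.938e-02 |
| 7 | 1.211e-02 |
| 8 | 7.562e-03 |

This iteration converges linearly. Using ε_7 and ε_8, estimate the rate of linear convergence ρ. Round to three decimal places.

ρ ≈ ε_8/ε_7 = 7.562e-03/1.211e-02 = 0.62444

0.624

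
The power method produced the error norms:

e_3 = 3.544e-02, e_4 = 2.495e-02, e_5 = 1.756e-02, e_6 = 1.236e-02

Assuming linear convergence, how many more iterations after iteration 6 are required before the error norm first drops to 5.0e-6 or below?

23

Rate ρ ≈ e_6/e_5 = 1.236e-02/1.756e-02 = 0.7039.
After j more steps, e_{6+j} ≈ 1.236e-02·ρ^j; need ρ^j ≤ 5.0e-6/1.236e-02 = 0.000404531.
j ≥ ln(0.000404531)/ln(0.7039) = -7.8128/-0.35112 = 22.251.
So 23 more iterations are needed.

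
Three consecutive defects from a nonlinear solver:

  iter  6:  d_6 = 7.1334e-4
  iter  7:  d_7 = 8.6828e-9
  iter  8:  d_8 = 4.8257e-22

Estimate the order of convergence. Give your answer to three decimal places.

2.697

p ≈ ln(d_8/d_7) / ln(d_7/d_6)
  = ln(4.8257e-22/8.6828e-9) / ln(8.6828e-9/7.1334e-4)
  = ln(5.55777e-14) / ln(1.2172e-05)
  = -30.520994 / -11.316372 ≈ 2.697065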